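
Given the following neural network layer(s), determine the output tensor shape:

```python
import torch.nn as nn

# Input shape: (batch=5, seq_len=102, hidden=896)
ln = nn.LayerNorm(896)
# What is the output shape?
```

Input: (5, 102, 896) -> Output: (5, 102, 896)

Answer: (5, 102, 896)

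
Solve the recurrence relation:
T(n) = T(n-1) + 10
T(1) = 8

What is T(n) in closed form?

Unrolling: T(n) = T(1) + 10·(n-1) = 8 + 10(n-1) = 10n - 2.

Answer: T(n) = 10n - 2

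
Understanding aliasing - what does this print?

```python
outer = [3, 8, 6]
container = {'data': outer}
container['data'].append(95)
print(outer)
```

Key concept: dict holds reference to list.
Step by step:
`outer = [3, 8, 6]` → outer = [3, 8, 6]
`container = {'data': outer}` → container = {'data': [3, 8, 6]}
`container['data'].append(95)` → outer = [3, 8, 6, 95]; container = {'data': [3, 8, 6, 95]}
`print(outer)` → prints [3, 8, 6, 95]

Answer: [3, 8, 6, 95]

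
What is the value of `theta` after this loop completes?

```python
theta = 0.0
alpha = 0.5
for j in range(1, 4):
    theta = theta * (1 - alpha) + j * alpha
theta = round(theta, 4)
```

Moving average with lr=0.5
`theta` takes the values: 0.0 → 0.5 → 1.25 → 2.125

Answer: 2.125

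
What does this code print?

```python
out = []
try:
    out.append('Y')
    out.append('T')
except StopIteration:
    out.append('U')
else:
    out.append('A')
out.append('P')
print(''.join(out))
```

Execution trace: 'Y' (try body) → 'T' (try body, no exception) → 'A' (else) → 'P' (after the try/except). Output: YTAP

Answer: YTAP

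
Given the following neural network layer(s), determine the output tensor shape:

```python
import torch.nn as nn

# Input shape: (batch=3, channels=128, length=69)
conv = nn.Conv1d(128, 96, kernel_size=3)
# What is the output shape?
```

Input: (3, 128, 69) -> Output: (3, 96, 67)

Answer: (3, 96, 67)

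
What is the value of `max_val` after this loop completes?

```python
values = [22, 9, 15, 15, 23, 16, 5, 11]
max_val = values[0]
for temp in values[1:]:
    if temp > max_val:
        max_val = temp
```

Maximum of [22, 9, 15, 15, 23, 16, 5, 11]
`max_val` takes the values: 22 → 23

Answer: 23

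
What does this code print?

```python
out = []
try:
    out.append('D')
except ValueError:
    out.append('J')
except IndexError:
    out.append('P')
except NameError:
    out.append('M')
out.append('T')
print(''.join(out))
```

Execution trace: 'D' (try body, no exception) → 'T' (after the try/except). Output: DT

Answer: DT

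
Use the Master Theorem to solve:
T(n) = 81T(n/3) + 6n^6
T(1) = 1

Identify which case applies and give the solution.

a=81, b=3, f(n)=6n^6. log_3(81) = 4. Since c=6 > 4 and the regularity condition holds (81(n/3)^6 = (81/3^6)n^6 with 81/3^6 < 1), Case 3 applies: T(n) = Θ(f(n)) = O(n^6).

Answer: O(n^6) - Case 3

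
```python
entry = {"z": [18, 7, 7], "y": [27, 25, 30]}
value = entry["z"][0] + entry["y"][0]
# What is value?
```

Trace:
`entry = {"z": [18, 7, 7], "y": [27, 25, 30]}` → entry = {'z': [18, 7, 7], 'y': [27, 25, 30]}
`value = entry["z"][0] + entry["y"][0]` → value = 45
So value = 45

Answer: 45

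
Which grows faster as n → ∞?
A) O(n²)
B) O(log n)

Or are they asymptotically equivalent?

O(n²) vs O(log n): Higher order terms dominate.

Answer: A) O(n²) grows faster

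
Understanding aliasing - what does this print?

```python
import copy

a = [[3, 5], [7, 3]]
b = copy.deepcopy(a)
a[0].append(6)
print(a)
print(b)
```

Key concept: deep copy is fully independent.
Step by step:
`a = [[3, 5], [7, 3]]` → a = [[3, 5], [7, 3]]
`b = copy.deepcopy(a)` → b = [[3, 5], [7, 3]]
`a[0].append(6)` → a = [[3, 5, 6], [7, 3]]
`print(a)` → prints [[3, 5, 6], [7, 3]]
`print(b)` → prints [[3, 5], [7, 3]]

Answer:
[[3, 5, 6], [7, 3]]
[[3, 5], [7, 3]]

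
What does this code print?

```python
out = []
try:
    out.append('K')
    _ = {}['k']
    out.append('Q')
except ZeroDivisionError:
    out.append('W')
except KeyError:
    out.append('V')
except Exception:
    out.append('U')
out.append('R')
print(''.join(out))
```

Execution trace: 'K' (try body) → 'V' (except KeyError) → 'R' (after the try/except). Output: KVR

Answer: KVR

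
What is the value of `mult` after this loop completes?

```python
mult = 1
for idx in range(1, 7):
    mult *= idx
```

6! = 720
`mult` takes the values: 1 → 2 → 6 → 24 → 120 → 720

Answer: 720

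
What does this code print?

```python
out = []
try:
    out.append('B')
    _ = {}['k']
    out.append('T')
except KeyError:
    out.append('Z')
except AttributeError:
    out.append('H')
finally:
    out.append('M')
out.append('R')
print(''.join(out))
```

Execution trace: 'B' (try body) → 'Z' (except KeyError) → 'M' (finally) → 'R' (after the try/except). Output: BZMR

Answer: BZMR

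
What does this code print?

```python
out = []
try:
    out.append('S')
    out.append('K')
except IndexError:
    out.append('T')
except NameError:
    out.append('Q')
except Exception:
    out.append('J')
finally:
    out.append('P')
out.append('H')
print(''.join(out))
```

Execution trace: 'S' (try body) → 'K' (try body, no exception) → 'P' (finally) → 'H' (after the try/except). Output: SKPH

Answer: SKPH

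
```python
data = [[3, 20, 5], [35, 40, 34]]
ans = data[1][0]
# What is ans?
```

Trace:
`data = [[3, 20, 5], [35, 40, 34]]` → data = [[3, 20, 5], [35, 40, 34]]
`ans = data[1][0]` → ans = 35
So ans = 35

Answer: 35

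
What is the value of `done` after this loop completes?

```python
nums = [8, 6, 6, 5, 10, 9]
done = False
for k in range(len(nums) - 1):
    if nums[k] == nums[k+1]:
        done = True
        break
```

Check consecutive duplicates in [8, 6, 6, 5, 10, 9]
`done` takes the values: False → True

Answer: True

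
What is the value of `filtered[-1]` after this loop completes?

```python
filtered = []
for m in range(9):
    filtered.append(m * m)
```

Last element of squares 0 to 8
`filtered` takes the values: [] → [0] → [0, 1] → [0, 1, 4] → [0, 1, 4, 9] → [0, 1, 4, 9, 16] → [0, 1, 4, 9, 16, 25] → [0, 1, 4, 9, 16, 25, 36] → [0, 1, 4, 9, 16, 25, 36, 49] → [0, 1, 4, 9, 16, 25, 36, 49, 64]
So `filtered[-1]` = 64

Answer: 64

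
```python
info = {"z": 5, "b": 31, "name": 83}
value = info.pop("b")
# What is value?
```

Trace:
`info = {"z": 5, "b": 31, "name": 83}` → info = {'z': 5, 'b': 31, 'name': 83}
`value = info.pop("b")` → info = {'z': 5, 'name': 83}; value = 31
So value = 31

Answer: 31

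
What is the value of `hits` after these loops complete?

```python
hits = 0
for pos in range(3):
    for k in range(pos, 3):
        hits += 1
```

Upper triangle: 3 + 2 + ... + 1
`hits` takes the values: 0 → 1 → 2 → 3 → 4 → 5 → 6

Answer: 6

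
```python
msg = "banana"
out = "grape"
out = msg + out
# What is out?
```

Trace:
`msg = "banana"` → msg = 'banana'
`out = "grape"` → out = 'grape'
`out = msg + out` → out = 'bananagrape'
So out = 'bananagrape'

Answer: 'bananagrape'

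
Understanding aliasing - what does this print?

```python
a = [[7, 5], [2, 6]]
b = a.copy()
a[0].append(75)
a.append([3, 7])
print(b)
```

Key concept: shallow copy with nested lists.
Step by step:
`a = [[7, 5], [2, 6]]` → a = [[7, 5], [2, 6]]
`b = a.copy()` → b = [[7, 5], [2, 6]]
`a[0].append(75)` → a = [[7, 5, 75], [2, 6]]; b = [[7, 5, 75], [2, 6]]
`a.append([3, 7])` → a = [[7, 5, 75], [2, 6], [3, 7]]
`print(b)` → prints [[7, 5, 75], [2, 6]]

Answer: [[7, 5, 75], [2, 6]]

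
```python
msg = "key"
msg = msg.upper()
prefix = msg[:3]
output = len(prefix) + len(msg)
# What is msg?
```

Trace:
`msg = "key"` → msg = 'key'
`msg = msg.upper()` → msg = 'KEY'
`prefix = msg[:3]` → prefix = 'KEY'
`output = len(prefix) + len(msg)` → output = 6
So msg = 'KEY'

Answer: 'KEY'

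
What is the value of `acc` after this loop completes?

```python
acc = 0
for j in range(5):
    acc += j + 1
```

Start at 0, add 1 to 5 = 15
`acc` takes the values: 0 → 1 → 3 → 6 → 10 → 15

Answer: 15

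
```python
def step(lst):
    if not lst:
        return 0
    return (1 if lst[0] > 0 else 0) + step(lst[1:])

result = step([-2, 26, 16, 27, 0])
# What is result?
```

Count of positive elements in [-2, 26, 16, 27, 0] = 3

Answer: 3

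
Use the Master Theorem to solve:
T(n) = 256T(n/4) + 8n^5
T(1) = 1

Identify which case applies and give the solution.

a=256, b=4, f(n)=8n^5. log_4(256) = 4. Since c=5 > 4 and the regularity condition holds (256(n/4)^5 = (256/4^5)n^5 with 256/4^5 < 1), Case 3 applies: T(n) = Θ(f(n)) = O(n^5).

Answer: O(n^5) - Case 3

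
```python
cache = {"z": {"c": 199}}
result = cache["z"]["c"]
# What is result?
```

Trace:
`cache = {"z": {"c": 199}}` → cache = {'z': {'c': 199}}
`result = cache["z"]["c"]` → result = 199
So result = 199

Answer: 199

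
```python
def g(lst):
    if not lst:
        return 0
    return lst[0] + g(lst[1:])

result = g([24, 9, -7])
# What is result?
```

24 + 9 + (-7) + 0 = 26

Answer: 26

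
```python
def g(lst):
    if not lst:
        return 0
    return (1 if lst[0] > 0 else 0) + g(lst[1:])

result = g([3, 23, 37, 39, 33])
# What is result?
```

Count of positive elements in [3, 23, 37, 39, 33] = 5

Answer: 5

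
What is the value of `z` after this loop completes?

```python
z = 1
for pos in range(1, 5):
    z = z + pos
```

Start at 1, add 1 through 4
`z` takes the values: 1 → 2 → 4 → 7 → 11

Answer: 11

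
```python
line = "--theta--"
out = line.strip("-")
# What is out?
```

Trace:
`line = "--theta--"` → line = '--theta--'
`out = line.strip("-")` → out = 'theta'
So out = 'theta'

Answer: 'theta'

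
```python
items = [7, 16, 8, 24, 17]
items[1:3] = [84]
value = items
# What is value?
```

Trace:
`items = [7, 16, 8, 24, 17]` → items = [7, 16, 8, 24, 17]
`items[1:3] = [84]` → items = [7, 84, 24, 17]
`value = items` → value = [7, 84, 24, 17]
So value = [7, 84, 24, 17]

Answer: [7, 84, 24, 17]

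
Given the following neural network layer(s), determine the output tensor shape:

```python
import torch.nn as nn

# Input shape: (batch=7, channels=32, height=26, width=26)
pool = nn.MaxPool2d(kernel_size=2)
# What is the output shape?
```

Input: (7, 32, 26, 26) -> Output: (7, 32, 13, 13)

Answer: (7, 32, 13, 13)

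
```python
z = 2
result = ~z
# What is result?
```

Trace:
`z = 2` → z = 2
`result = ~z` → result = -3
So result = -3

Answer: -3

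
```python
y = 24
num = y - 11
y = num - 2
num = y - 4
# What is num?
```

Trace:
`y = 24` → y = 24
`num = y - 11` → num = 13
`y = num - 2` → y = 11
`num = y - 4` → num = 7
So num = 7

Answer: 7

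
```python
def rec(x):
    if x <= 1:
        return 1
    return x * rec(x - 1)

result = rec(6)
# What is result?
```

rec(6) = 6 * 5 * 4 * 3 * 2 * 1 = 720

Answer: 720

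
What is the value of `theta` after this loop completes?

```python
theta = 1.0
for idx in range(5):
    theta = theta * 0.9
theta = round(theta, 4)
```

Exponential decay: 1.0 * 0.9^5
`theta` takes the values: 1.0 → 0.9 → 0.81 → 0.729 → 0.6561 → 0.59049 → 0.5905

Answer: 0.5905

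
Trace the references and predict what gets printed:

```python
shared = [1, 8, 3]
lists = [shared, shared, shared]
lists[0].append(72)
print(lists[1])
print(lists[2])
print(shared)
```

Key concept: list of same reference.
Step by step:
`shared = [1, 8, 3]` → shared = [1, 8, 3]
`lists = [shared, shared, shared]` → lists = [[1, 8, 3], [1, 8, 3], [1, 8, 3]]
`lists[0].append(72)` → shared = [1, 8, 3, 72]; lists = [[1, 8, 3, 72], [1, 8, 3, 72], [1, 8, 3, 72]]
`print(lists[1])` → prints [1, 8, 3, 72]
`print(lists[2])` → prints [1, 8, 3, 72]
`print(shared)` → prints [1, 8, 3, 72]

Answer:
[1, 8, 3, 72]
[1, 8, 3, 72]
[1, 8, 3, 72]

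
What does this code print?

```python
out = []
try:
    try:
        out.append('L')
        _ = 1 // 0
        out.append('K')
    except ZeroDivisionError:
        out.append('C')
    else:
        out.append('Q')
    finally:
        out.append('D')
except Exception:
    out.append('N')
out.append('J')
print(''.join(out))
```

Execution trace: 'L' (inner try body) → 'C' (inner except ZeroDivisionError) → 'D' (inner finally) → 'J' (after the try/except). Output: LCDJ

Answer: LCDJ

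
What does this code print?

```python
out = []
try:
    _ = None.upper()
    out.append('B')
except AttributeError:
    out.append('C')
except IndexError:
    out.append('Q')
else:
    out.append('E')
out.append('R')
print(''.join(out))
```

Execution trace: 'C' (except AttributeError) → 'R' (after the try/except). Output: CR

Answer: CR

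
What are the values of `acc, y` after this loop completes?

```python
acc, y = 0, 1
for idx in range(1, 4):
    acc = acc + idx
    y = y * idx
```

Sum and factorial of 1 to 3
`acc, y` takes the values: (0, 1) → (1, 1) → (3, 1) → (3, 2) → (6, 2) → (6, 6)

Answer: 6, 6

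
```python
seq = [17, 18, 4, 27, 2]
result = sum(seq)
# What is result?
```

Trace:
`seq = [17, 18, 4, 27, 2]` → seq = [17, 18, 4, 27, 2]
`result = sum(seq)` → result = 68
So result = 68

Answer: 68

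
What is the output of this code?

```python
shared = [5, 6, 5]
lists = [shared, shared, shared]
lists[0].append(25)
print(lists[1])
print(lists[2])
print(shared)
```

Key concept: list of same reference.
Step by step:
`shared = [5, 6, 5]` → shared = [5, 6, 5]
`lists = [shared, shared, shared]` → lists = [[5, 6, 5], [5, 6, 5], [5, 6, 5]]
`lists[0].append(25)` → shared = [5, 6, 5, 25]; lists = [[5, 6, 5, 25], [5, 6, 5, 25], [5, 6, 5, 25]]
`print(lists[1])` → prints [5, 6, 5, 25]
`print(lists[2])` → prints [5, 6, 5, 25]
`print(shared)` → prints [5, 6, 5, 25]

Answer:
[5, 6, 5, 25]
[5, 6, 5, 25]
[5, 6, 5, 25]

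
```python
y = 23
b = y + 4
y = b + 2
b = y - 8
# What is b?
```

Trace:
`y = 23` → y = 23
`b = y + 4` → b = 27
`y = b + 2` → y = 29
`b = y - 8` → b = 21
So b = 21

Answer: 21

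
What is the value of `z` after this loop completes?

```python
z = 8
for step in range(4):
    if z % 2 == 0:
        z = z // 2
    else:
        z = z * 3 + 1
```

Collatz-style transformation from 8
`z` takes the values: 8 → 4 → 2 → 1 → 4

Answer: 4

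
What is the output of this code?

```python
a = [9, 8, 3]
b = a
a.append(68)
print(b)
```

Key concept: basic list aliasing.
Step by step:
`a = [9, 8, 3]` → a = [9, 8, 3]
`b = a` → b = [9, 8, 3] (same object as a)
`a.append(68)` → a = [9, 8, 3, 68] (same object as b); b = [9, 8, 3, 68] (same object as a)
`print(b)` → prints [9, 8, 3, 68]

Answer: [9, 8, 3, 68]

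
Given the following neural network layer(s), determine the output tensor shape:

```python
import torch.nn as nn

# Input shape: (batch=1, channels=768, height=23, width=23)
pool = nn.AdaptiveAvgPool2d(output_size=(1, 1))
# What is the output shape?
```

Input: (1, 768, 23, 23) -> Output: (1, 768, 1, 1)

Answer: (1, 768, 1, 1)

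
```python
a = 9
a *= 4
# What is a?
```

Trace:
`a = 9` → a = 9
`a *= 4` → a = 36
So a = 36

Answer: 36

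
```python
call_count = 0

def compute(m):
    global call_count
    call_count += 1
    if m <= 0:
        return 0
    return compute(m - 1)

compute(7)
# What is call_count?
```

Linear recursion stepping by 1: 8 calls from m=7 down to ≤0.

Answer: 8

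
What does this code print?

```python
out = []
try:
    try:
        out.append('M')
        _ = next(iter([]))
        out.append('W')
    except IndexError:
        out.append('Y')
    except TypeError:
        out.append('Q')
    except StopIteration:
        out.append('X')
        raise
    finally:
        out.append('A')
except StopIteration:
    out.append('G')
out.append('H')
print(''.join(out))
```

Execution trace: 'M' (inner try body) → 'X' (inner except StopIteration) → 'A' (inner finally) → 'G' (outer except StopIteration) → 'H' (after the try/except). Output: MXAGH

Answer: MXAGH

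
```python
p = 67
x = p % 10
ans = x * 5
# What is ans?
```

Trace:
`p = 67` → p = 67
`x = p % 10` → x = 7
`ans = x * 5` → ans = 35
So ans = 35

Answer: 35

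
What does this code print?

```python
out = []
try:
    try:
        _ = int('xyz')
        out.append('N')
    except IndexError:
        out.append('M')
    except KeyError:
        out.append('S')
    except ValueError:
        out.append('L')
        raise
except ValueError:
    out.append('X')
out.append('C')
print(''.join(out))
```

Execution trace: 'L' (inner except ValueError) → 'X' (outer except ValueError) → 'C' (after the try/except). Output: LXC

Answer: LXC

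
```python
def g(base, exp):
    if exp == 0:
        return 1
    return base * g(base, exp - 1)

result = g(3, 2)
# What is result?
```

g(3, 2) = 3 * 3 = 9

Answer: 9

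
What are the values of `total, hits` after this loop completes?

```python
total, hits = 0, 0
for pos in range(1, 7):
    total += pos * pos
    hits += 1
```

Sum of squares and count
`total, hits` takes the values: (0, 0) → (1, 0) → (1, 1) → (5, 1) → (5, 2) → (14, 2) → (14, 3) → (30, 3) → (30, 4) → (55, 4) → (55, 5) → (91, 5) → (91, 6)

Answer: 91, 6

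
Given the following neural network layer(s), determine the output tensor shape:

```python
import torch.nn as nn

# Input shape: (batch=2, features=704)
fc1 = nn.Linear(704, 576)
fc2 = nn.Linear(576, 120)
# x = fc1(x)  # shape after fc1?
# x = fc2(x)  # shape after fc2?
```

Input: (2, 704) -> after fc1: (2, 576) -> Output: (2, 120)

Answer: (2, 120)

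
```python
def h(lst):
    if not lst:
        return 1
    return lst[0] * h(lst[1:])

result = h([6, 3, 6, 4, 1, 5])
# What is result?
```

Product over [6, 3, 6, 4, 1, 5] = 6 * 3 * 6 * 4 * 1 * 5 = 2160

Answer: 2160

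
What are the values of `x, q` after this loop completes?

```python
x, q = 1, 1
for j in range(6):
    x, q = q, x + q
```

Fibonacci: after 6 iterations
`x, q` takes the values: (1, 1) → (1, 2) → (2, 3) → (3, 5) → (5, 8) → (8, 13) → (13, 21)

Answer: 13, 21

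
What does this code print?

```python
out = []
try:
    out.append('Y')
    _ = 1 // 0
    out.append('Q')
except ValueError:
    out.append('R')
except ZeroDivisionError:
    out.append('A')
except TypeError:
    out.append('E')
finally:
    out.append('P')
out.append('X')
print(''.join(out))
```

Execution trace: 'Y' (try body) → 'A' (except ZeroDivisionError) → 'P' (finally) → 'X' (after the try/except). Output: YAPX

Answer: YAPX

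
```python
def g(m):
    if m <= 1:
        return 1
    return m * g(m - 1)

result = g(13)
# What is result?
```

g(13) = 13 * 12 * 11 * 10 * 9 * 8 * 7 * 6 * 5 * 4 * 3 * 2 * 1 = 6227020800

Answer: 6227020800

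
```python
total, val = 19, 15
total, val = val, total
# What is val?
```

Trace:
`total, val = 19, 15` → total = 19; val = 15
`total, val = val, total` → total = 15; val = 19
So val = 19

Answer: 19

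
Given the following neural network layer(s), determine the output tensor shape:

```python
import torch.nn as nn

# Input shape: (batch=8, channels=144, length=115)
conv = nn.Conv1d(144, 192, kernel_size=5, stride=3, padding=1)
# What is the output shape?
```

Input: (8, 144, 115) -> Output: (8, 192, 38)

Answer: (8, 192, 38)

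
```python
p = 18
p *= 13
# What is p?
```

Trace:
`p = 18` → p = 18
`p *= 13` → p = 234
So p = 234

Answer: 234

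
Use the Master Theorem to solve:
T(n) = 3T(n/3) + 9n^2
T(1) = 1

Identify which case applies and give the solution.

a=3, b=3, f(n)=9n^2. log_3(3) = 1. Since c=2 > 1 and the regularity condition holds (3(n/3)^2 = (3/3^2)n^2 with 3/3^2 < 1), Case 3 applies: T(n) = Θ(f(n)) = O(n^2).

Answer: O(n^2) - Case 3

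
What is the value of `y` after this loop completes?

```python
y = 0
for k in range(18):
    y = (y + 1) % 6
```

Increment mod 6, 18 times = 0
`y` takes the values: 0 → 1 → 2 → 3 → 4 → 5 → 0 → 1 → 2 → 3 → 4 → 5 → 0 → 1 → 2 → 3 → 4 → 5 → 0

Answer: 0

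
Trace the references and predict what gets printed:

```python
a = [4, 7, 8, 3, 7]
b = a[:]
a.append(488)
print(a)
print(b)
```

Key concept: slice [:] creates copy.
Step by step:
`a = [4, 7, 8, 3, 7]` → a = [4, 7, 8, 3, 7]
`b = a[:]` → b = [4, 7, 8, 3, 7]
`a.append(488)` → a = [4, 7, 8, 3, 7, 488]
`print(a)` → prints [4, 7, 8, 3, 7, 488]
`print(b)` → prints [4, 7, 8, 3, 7]

Answer:
[4, 7, 8, 3, 7, 488]
[4, 7, 8, 3, 7]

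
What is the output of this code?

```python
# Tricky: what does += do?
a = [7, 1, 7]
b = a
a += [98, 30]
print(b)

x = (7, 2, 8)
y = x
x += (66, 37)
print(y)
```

Key concept: += behavior differs for mutable vs immutable.
Step by step:
`a = [7, 1, 7]` → a = [7, 1, 7]
`b = a` → b = [7, 1, 7] (same object as a)
`a += [98, 30]` → a = [7, 1, 7, 98, 30] (same object as b); b = [7, 1, 7, 98, 30] (same object as a)
`print(b)` → prints [7, 1, 7, 98, 30]
`x = (7, 2, 8)` → x = (7, 2, 8)
`y = x` → y = (7, 2, 8)
`x += (66, 37)` → x = (7, 2, 8, 66, 37)
`print(y)` → prints (7, 2, 8)

Answer:
[7, 1, 7, 98, 30]
(7, 2, 8)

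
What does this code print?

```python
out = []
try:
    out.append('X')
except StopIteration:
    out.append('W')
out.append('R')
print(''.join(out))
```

Execution trace: 'X' (try body, no exception) → 'R' (after the try/except). Output: XR

Answer: XR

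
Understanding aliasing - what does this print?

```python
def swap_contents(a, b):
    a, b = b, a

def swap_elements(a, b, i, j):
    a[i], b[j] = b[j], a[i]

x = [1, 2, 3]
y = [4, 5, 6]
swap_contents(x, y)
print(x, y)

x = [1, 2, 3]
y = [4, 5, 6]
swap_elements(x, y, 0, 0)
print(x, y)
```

Key concept: parameter rebinding vs mutation.
Step by step:
`x = [1, 2, 3]` → x = [1, 2, 3]
`y = [4, 5, 6]` → y = [4, 5, 6]
`swap_contents(x, y)` → no visible change to tracked variables
`print(x, y)` → prints [1, 2, 3] [4, 5, 6]
`x = [1, 2, 3]` → x = [1, 2, 3]
`y = [4, 5, 6]` → y = [4, 5, 6]
`swap_elements(x, y, 0, 0)` → x = [4, 2, 3]; y = [1, 5, 6]
`print(x, y)` → prints [4, 2, 3] [1, 5, 6]

Answer:
[1, 2, 3] [4, 5, 6]
[4, 2, 3] [1, 5, 6]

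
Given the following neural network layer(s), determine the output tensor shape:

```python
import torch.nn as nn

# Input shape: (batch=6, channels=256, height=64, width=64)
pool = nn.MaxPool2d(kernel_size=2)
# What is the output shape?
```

Input: (6, 256, 64, 64) -> Output: (6, 256, 32, 32)

Answer: (6, 256, 32, 32)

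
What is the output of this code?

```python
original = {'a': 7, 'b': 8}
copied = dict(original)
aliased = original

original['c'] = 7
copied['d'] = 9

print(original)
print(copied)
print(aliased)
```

Key concept: dict() creates copy, assignment creates alias.
Step by step:
`original = {'a': 7, 'b': 8}` → original = {'a': 7, 'b': 8}
`copied = dict(original)` → copied = {'a': 7, 'b': 8}
`aliased = original` → aliased = {'a': 7, 'b': 8} (same object as original)
`original['c'] = 7` → original = {'a': 7, 'b': 8, 'c': 7} (same object as aliased); aliased = {'a': 7, 'b': 8, 'c': 7} (same object as original)
`copied['d'] = 9` → copied = {'a': 7, 'b': 8, 'd': 9}
`print(original)` → prints {'a': 7, 'b': 8, 'c': 7}
`print(copied)` → prints {'a': 7, 'b': 8, 'd': 9}
`print(aliased)` → prints {'a': 7, 'b': 8, 'c': 7}

Answer:
{'a': 7, 'b': 8, 'c': 7}
{'a': 7, 'b': 8, 'd': 9}
{'a': 7, 'b': 8, 'c': 7}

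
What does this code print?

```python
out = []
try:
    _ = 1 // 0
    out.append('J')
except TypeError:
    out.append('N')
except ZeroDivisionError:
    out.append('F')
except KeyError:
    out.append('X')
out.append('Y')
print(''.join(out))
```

Execution trace: 'F' (except ZeroDivisionError) → 'Y' (after the try/except). Output: FY

Answer: FY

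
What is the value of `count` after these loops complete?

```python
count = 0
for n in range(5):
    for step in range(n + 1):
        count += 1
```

Triangle: 1 + 2 + ... + 5
`count` takes the values: 0 → 1 → 2 → 3 → 4 → 5 → 6 → 7 → 8 → 9 → 10 → 11 → 12 → 13 → 14 → 15

Answer: 15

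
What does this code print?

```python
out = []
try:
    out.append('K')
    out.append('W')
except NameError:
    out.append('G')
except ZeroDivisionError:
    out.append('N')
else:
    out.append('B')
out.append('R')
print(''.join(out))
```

Execution trace: 'K' (try body) → 'W' (try body, no exception) → 'B' (else) → 'R' (after the try/except). Output: KWBR

Answer: KWBR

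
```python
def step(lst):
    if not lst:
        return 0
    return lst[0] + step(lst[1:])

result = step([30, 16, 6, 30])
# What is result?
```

30 + 16 + 6 + 30 + 0 = 82

Answer: 82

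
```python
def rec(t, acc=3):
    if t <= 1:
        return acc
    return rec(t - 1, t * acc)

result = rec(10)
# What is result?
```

Accumulator trace (n, acc): (10, 3) -> (9, 30) -> (8, 270) -> (7, 2160) -> (6, 15120) -> (5, 90720) -> (4, 453600) -> (3, 1814400) -> (2, 5443200) -> (1, 10886400) -> return 10886400

Answer: 10886400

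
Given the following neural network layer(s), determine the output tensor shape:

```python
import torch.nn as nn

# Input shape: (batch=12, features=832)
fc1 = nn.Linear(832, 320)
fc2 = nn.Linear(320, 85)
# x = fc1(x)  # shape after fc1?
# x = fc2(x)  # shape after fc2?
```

Input: (12, 832) -> after fc1: (12, 320) -> Output: (12, 85)

Answer: (12, 85)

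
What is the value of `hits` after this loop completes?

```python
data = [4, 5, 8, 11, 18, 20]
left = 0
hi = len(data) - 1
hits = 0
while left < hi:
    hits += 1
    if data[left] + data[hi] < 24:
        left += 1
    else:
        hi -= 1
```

Steps to find pair summing to 24
`hits` takes the values: 0 → 1 → 2 → 3 → 4 → 5

Answer: 5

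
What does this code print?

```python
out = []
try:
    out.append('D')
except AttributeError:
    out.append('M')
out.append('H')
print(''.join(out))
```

Execution trace: 'D' (try body, no exception) → 'H' (after the try/except). Output: DH

Answer: DH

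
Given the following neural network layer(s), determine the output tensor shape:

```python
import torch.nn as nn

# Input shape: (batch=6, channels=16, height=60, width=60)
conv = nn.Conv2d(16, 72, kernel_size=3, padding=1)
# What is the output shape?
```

Input: (6, 16, 60, 60) -> Output: (6, 72, 60, 60)

Answer: (6, 72, 60, 60)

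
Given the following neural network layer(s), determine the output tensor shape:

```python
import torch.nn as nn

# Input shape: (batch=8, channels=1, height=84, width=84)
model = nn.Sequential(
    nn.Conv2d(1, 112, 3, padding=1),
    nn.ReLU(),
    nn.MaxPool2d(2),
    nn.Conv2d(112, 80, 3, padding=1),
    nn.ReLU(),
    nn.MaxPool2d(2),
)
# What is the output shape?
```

Input: (8, 1, 84, 84) -> after first Conv2d: (8, 112, 84, 84) -> after first MaxPool2d: (8, 112, 42, 42) -> after second Conv2d: (8, 80, 42, 42) -> Output: (8, 80, 21, 21)

Answer: (8, 80, 21, 21)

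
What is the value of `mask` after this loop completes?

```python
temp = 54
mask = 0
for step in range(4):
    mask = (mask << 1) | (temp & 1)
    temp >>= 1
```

Reverse lowest 4 bits of 54
`mask` takes the values: 0 → 1 → 3 → 6

Answer: 6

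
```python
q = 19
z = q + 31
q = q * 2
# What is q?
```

Trace:
`q = 19` → q = 19
`z = q + 31` → z = 50
`q = q * 2` → q = 38
So q = 38

Answer: 38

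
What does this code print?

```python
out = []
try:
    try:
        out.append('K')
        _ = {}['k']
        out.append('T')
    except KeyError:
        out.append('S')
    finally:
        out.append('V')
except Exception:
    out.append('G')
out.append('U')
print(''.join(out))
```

Execution trace: 'K' (inner try body) → 'S' (inner except KeyError) → 'V' (inner finally) → 'U' (after the try/except). Output: KSVU

Answer: KSVU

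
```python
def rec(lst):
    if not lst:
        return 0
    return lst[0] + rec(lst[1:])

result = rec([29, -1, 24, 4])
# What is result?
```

29 + (-1) + 24 + 4 + 0 = 56

Answer: 56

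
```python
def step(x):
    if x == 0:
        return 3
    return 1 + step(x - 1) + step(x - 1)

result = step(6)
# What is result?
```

step(x) = 1 + 2·step(x-1), step(0)=3. Closed form: (3+1)·2^6 - 1 = 255.

Answer: 255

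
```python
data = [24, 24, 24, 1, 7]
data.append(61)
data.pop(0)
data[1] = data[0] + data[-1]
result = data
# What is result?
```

Trace:
`data = [24, 24, 24, 1, 7]` → data = [24, 24, 24, 1, 7]
`data.append(61)` → data = [24, 24, 24, 1, 7, 61]
`data.pop(0)` → data = [24, 24, 1, 7, 61]
`data[1] = data[0] + data[-1]` → data = [24, 85, 1, 7, 61]
`result = data` → result = [24, 85, 1, 7, 61]
So result = [24, 85, 1, 7, 61]

Answer: [24, 85, 1, 7, 61]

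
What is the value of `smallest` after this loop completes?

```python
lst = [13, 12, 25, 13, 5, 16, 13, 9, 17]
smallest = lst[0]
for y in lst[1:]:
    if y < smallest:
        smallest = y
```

Minimum of [13, 12, 25, 13, 5, 16, 13, 9, 17]
`smallest` takes the values: 13 → 12 → 5

Answer: 5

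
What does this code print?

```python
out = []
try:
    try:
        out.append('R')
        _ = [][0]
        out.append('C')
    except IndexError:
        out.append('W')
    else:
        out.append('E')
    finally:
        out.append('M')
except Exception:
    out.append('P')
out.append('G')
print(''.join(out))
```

Execution trace: 'R' (inner try body) → 'W' (inner except IndexError) → 'M' (inner finally) → 'G' (after the try/except). Output: RWMG

Answer: RWMG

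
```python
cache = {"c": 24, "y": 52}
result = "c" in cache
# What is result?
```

Trace:
`cache = {"c": 24, "y": 52}` → cache = {'c': 24, 'y': 52}
`result = "c" in cache` → result = True
So result = True

Answer: True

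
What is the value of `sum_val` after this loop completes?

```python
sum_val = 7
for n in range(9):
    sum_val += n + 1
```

Start at 7, add 1 to 9 = 52
`sum_val` takes the values: 7 → 8 → 10 → 13 → 17 → 22 → 28 → 35 → 43 → 52

Answer: 52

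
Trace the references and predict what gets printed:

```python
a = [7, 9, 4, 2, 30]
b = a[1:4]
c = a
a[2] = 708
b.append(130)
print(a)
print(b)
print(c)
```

Key concept: slice vs alias.
Step by step:
`a = [7, 9, 4, 2, 30]` → a = [7, 9, 4, 2, 30]
`b = a[1:4]` → b = [9, 4, 2]
`c = a` → c = [7, 9, 4, 2, 30] (same object as a)
`a[2] = 708` → a = [7, 9, 708, 2, 30] (same object as c); c = [7, 9, 708, 2, 30] (same object as a)
`b.append(130)` → b = [9, 4, 2, 130]
`print(a)` → prints [7, 9, 708, 2, 30]
`print(b)` → prints [9, 4, 2, 130]
`print(c)` → prints [7, 9, 708, 2, 30]

Answer:
[7, 9, 708, 2, 30]
[9, 4, 2, 130]
[7, 9, 708, 2, 30]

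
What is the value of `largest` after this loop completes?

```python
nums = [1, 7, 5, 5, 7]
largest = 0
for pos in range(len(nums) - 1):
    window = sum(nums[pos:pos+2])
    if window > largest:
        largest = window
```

Max sum of 2-element window in [1, 7, 5, 5, 7]
`largest` takes the values: 0 → 8 → 12

Answer: 12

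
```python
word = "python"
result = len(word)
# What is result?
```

Trace:
`word = "python"` → word = 'python'
`result = len(word)` → result = 6
So result = 6

Answer: 6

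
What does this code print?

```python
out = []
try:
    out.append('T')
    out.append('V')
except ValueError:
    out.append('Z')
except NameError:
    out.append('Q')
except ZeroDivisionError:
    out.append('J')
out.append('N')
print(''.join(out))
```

Execution trace: 'T' (try body) → 'V' (try body, no exception) → 'N' (after the try/except). Output: TVN

Answer: TVN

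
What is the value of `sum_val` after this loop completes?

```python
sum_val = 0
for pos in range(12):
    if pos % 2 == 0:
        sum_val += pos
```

Sum of even numbers 0 to 11
`sum_val` takes the values: 0 → 2 → 6 → 12 → 20 → 30

Answer: 30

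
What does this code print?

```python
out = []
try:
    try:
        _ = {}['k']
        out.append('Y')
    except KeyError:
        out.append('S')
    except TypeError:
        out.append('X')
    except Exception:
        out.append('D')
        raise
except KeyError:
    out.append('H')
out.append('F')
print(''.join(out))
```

Execution trace: 'S' (inner except KeyError) → 'F' (after the try/except). Output: SF

Answer: SF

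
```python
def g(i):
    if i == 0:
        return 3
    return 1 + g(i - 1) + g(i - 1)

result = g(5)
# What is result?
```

g(i) = 1 + 2·g(i-1), g(0)=3. Closed form: (3+1)·2^5 - 1 = 127.

Answer: 127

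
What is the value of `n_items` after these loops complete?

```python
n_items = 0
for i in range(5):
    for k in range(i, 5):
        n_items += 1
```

Upper triangle: 5 + 4 + ... + 1
`n_items` takes the values: 0 → 1 → 2 → 3 → 4 → 5 → 6 → 7 → 8 → 9 → 10 → 11 → 12 → 13 → 14 → 15

Answer: 15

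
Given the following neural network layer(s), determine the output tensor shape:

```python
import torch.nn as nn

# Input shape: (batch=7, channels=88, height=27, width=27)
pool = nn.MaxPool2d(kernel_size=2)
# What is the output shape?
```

Input: (7, 88, 27, 27) -> Output: (7, 88, 13, 13)

Answer: (7, 88, 13, 13)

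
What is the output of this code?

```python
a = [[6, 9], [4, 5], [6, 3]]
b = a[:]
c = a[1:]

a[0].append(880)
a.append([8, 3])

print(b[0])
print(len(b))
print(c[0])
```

Key concept: slice with nested mutation.
Step by step:
`a = [[6, 9], [4, 5], [6, 3]]` → a = [[6, 9], [4, 5], [6, 3]]
`b = a[:]` → b = [[6, 9], [4, 5], [6, 3]]
`c = a[1:]` → c = [[4, 5], [6, 3]]
`a[0].append(880)` → a = [[6, 9, 880], [4, 5], [6, 3]]; b = [[6, 9, 880], [4, 5], [6, 3]]
`a.append([8, 3])` → a = [[6, 9, 880], [4, 5], [6, 3], [8, 3]]
`print(b[0])` → prints [6, 9, 880]
`print(len(b))` → prints 3
`print(c[0])` → prints [4, 5]

Answer:
[6, 9, 880]
3
[4, 5]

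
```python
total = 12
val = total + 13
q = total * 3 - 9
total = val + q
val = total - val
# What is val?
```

Trace:
`total = 12` → total = 12
`val = total + 13` → val = 25
`q = total * 3 - 9` → q = 27
`total = val + q` → total = 52
`val = total - val` → val = 27
So val = 27

Answer: 27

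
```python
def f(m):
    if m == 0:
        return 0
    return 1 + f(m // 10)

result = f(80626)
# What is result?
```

Count of digits of 80626: 5

Answer: 5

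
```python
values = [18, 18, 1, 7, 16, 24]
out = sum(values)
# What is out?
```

Trace:
`values = [18, 18, 1, 7, 16, 24]` → values = [18, 18, 1, 7, 16, 24]
`out = sum(values)` → out = 84
So out = 84

Answer: 84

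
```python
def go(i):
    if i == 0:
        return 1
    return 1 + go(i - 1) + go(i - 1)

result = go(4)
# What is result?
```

go(i) = 1 + 2·go(i-1), go(0)=1. Closed form: (1+1)·2^4 - 1 = 31.

Answer: 31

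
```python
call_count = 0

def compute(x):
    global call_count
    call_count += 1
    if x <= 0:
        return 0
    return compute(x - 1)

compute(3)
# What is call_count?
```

Linear recursion stepping by 1: 4 calls from x=3 down to ≤0.

Answer: 4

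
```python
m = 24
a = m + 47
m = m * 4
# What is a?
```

Trace:
`m = 24` → m = 24
`a = m + 47` → a = 71
`m = m * 4` → m = 96
So a = 71

Answer: 71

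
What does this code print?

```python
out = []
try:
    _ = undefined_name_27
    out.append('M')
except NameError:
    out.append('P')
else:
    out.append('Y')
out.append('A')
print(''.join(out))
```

Execution trace: 'P' (except NameError) → 'A' (after the try/except). Output: PA

Answer: PA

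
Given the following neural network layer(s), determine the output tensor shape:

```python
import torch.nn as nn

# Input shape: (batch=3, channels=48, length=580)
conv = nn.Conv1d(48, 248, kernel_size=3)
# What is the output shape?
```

Input: (3, 48, 580) -> Output: (3, 248, 578)

Answer: (3, 248, 578)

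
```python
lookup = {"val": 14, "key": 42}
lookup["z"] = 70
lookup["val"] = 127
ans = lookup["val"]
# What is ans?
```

Trace:
`lookup = {"val": 14, "key": 42}` → lookup = {'val': 14, 'key': 42}
`lookup["z"] = 70` → lookup = {'val': 14, 'key': 42, 'z': 70}
`lookup["val"] = 127` → lookup = {'val': 127, 'key': 42, 'z': 70}
`ans = lookup["val"]` → ans = 127
So ans = 127

Answer: 127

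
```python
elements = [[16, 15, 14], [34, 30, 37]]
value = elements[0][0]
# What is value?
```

Trace:
`elements = [[16, 15, 14], [34, 30, 37]]` → elements = [[16, 15, 14], [34, 30, 37]]
`value = elements[0][0]` → value = 16
So value = 16

Answer: 16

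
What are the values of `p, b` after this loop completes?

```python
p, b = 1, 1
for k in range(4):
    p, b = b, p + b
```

Fibonacci: after 4 iterations
`p, b` takes the values: (1, 1) → (1, 2) → (2, 3) → (3, 5) → (5, 8)

Answer: 5, 8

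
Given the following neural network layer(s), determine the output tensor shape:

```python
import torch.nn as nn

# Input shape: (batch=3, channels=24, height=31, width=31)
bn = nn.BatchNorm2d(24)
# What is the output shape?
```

Input: (3, 24, 31, 31) -> Output: (3, 24, 31, 31)

Answer: (3, 24, 31, 31)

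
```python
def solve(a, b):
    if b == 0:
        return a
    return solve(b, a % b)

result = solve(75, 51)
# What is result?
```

solve(75, 51) -> solve(51, 24) -> solve(24, 3) -> solve(3, 0) -> 3

Answer: 3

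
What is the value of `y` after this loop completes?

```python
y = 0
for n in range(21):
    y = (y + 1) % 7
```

Increment mod 7, 21 times = 0
`y` takes the values: 0 → 1 → 2 → 3 → 4 → 5 → 6 → 0 → 1 → 2 → 3 → 4 → 5 → 6 → 0 → 1 → 2 → 3 → 4 → 5 → 6 → 0

Answer: 0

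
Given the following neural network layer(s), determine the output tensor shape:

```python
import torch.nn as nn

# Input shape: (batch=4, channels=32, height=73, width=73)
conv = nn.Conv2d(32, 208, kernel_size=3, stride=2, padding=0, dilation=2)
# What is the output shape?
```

Input: (4, 32, 73, 73) -> Output: (4, 208, 35, 35)

Answer: (4, 208, 35, 35)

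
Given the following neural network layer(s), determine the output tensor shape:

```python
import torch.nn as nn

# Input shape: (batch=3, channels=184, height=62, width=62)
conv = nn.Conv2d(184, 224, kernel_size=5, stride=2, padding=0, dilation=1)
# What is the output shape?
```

Input: (3, 184, 62, 62) -> Output: (3, 224, 29, 29)

Answer: (3, 224, 29, 29)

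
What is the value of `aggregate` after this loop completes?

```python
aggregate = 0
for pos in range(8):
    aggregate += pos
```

Sum of 0 to 7 = 28
`aggregate` takes the values: 0 → 1 → 3 → 6 → 10 → 15 → 21 → 28

Answer: 28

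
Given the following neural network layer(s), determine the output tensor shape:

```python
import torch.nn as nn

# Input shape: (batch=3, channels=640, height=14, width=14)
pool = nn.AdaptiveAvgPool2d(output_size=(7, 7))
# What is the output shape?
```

Input: (3, 640, 14, 14) -> Output: (3, 640, 7, 7)

Answer: (3, 640, 7, 7)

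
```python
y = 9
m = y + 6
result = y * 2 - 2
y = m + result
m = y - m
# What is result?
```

Trace:
`y = 9` → y = 9
`m = y + 6` → m = 15
`result = y * 2 - 2` → result = 16
`y = m + result` → y = 31
`m = y - m` → m = 16
So result = 16

Answer: 16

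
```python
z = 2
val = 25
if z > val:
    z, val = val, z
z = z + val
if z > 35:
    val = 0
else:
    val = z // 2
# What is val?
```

Trace:
`z = 2` → z = 2
`val = 25` → val = 25
`if z > val: ...` → z > val is False → no variable changes
`z = z + val` → z = 27
`if z > 35: ...` → z > 35 is False, take else branch → val = 13
So val = 13

Answer: 13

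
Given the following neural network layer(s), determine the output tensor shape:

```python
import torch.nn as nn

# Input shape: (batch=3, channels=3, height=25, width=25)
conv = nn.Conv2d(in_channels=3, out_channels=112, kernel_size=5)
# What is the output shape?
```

Input: (3, 3, 25, 25) -> Output: (3, 112, 21, 21)

Answer: (3, 112, 21, 21)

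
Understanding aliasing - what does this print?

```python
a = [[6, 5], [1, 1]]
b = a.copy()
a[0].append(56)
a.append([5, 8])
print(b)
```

Key concept: shallow copy with nested lists.
Step by step:
`a = [[6, 5], [1, 1]]` → a = [[6, 5], [1, 1]]
`b = a.copy()` → b = [[6, 5], [1, 1]]
`a[0].append(56)` → a = [[6, 5, 56], [1, 1]]; b = [[6, 5, 56], [1, 1]]
`a.append([5, 8])` → a = [[6, 5, 56], [1, 1], [5, 8]]
`print(b)` → prints [[6, 5, 56], [1, 1]]

Answer: [[6, 5, 56], [1, 1]]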